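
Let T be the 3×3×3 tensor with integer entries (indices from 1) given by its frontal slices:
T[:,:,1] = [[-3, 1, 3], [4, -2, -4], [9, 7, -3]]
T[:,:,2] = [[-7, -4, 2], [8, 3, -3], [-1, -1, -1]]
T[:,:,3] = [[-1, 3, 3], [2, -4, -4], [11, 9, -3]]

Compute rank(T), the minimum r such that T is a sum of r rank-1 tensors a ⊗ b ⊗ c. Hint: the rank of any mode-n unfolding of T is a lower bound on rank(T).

3

Lower bound: the mode-3 unfolding of T (rows indexed by k, columns by (i,j) = (1,1), (1,2), (1,3), (2,1), (2,2), (2,3), (3,1), (3,2), (3,3)) is [[-3, 1, 3, 4, -2, -4, 9, 7, -3], [-7, -4, 2, 8, 3, -3, -1, -1, -1], [-1, 3, 3, 2, -4, -4, 11, 9, -3]].
There the 3×3 minor on rows k ∈ {1, 2, 3}, columns (i,j) ∈ {(1,1), (1,2), (1,3)} is det [[-3, 1, 3], [-7, -4, 2], [-1, 3, 3]] = -2 ≠ 0, so this unfolding has rank ≥ 3; CP rank is at least every unfolding rank, so rank(T) ≥ 3. (Unfolding ranks only ever bound the CP rank from below — rank(T) can be strictly larger than all of them — so the matching upper bound has to come from an explicit 3-term decomposition.)
Upper bound: T is a sum of 3 rank-1 terms, T = [1, -2, 1] ⊗ [1, -1, -1] ⊗ [-1, -1, -1] + [1, -1, -2] ⊗ [2, 1, -1] ⊗ [-2, -1, -2] + [1, -1, 1] ⊗ [1, 1, 0] ⊗ [2, -4, 4] (written with every a and b primitive with positive leading entry and the scale carried by c; CP decompositions are not unique, and this one is verified by expanding entrywise), so rank(T) ≤ 3.
These bounds meet, so rank(T) = 3.
Check entry T[3,3,1] = -3: (1)·(-1)·(-1) + (-2)·(-1)·(-2) + (1)·(0)·(2) = -3.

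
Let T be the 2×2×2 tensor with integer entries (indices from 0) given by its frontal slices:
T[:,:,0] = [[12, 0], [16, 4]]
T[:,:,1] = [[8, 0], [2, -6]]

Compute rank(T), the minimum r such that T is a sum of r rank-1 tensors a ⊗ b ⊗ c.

Lower bound: the mode-2 unfolding of T (rows indexed by j, columns by (i,k) = (0,0), (0,1), (1,0), (1,1)) is [[12, 8, 16, 2], [0, 0, 4, -6]].
There the 2×2 minor on rows j ∈ {0, 1}, columns (i,k) ∈ {(0,0), (1,0)} is det [[12, 16], [0, 4]] = 48 ≠ 0, so this unfolding has rank ≥ 2; CP rank is at least every unfolding rank, so rank(T) ≥ 2. (Flattening ranks never certify an upper bound on CP rank; for that we must actually write T with 2 rank-1 terms.)
Upper bound — finding two terms. Write S_k = T[:,:,k] for the frontal slices: S₀ = [[12, 0], [16, 4]], S₁ = [[8, 0], [2, -6]].
If T = a₁ ⊗ b₁ ⊗ c₁ + a₂ ⊗ b₂ ⊗ c₂ then each S_k = c₁[k]·a₁b₁ᵀ + c₂[k]·a₂b₂ᵀ. S₀ and S₁ are linearly independent, so a₁b₁ᵀ and a₂b₂ᵀ must span the same plane of matrices: they are the rank-1 matrices of the form x·S₀ + y·S₁.
det(x·S₀ + y·S₁) is 48·x² − 40·xy − 48·y² = 8·(2·x − 3·y)(3·x + 2·y), vanishing at (x:y) = (3:2) and (2:-3).
M₁ = 3·S₀ + 2·S₁ = [[52, 0], [52, 0]] = 52·[1, 1][1, 0]ᵀ and M₂ = 2·S₀ − 3·S₁ = [[0, 0], [26, 26]] = 26·[0, 1][1, 1]ᵀ, so take a₁ = [1, 1], b₁ = [1, 0], a₂ = [0, 1], b₂ = [1, 1].
Each slice is an integer combination of E₁ = a₁b₁ᵀ and E₂ = a₂b₂ᵀ: S₀ = 12·E₁ + 4·E₂, S₁ = 8·E₁ − 6·E₂; reading off coefficients, c₁ = [12, 8] and c₂ = [4, -6].
Hence T = [1, 1] ⊗ [1, 0] ⊗ [12, 8] + [0, 1] ⊗ [1, 1] ⊗ [4, -6], so rank(T) ≤ 2.
These bounds meet, so rank(T) = 2.
Check entry T[1,0,1] = 2: (1)·(1)·(8) + (1)·(1)·(-6) = 2.

2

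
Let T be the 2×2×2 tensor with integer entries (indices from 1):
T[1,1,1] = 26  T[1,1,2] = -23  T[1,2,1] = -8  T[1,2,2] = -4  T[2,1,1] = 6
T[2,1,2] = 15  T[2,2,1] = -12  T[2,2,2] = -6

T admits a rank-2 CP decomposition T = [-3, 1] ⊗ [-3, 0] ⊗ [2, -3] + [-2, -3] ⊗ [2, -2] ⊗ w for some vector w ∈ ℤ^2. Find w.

w = [-2, -1]

Subtract the known terms from T to get the rank-1 residual R = [-2, -3] ⊗ [2, -2] ⊗ w, so R[i,j,k] = a[i]·b[j]·w[k]. Pick indices with nonzero a[1]·b[1] = (-2)·(2) = -4. Only the fibre through (1,1,·) is needed: R[1,1,:] = T[1,1,:] − Σₗ aₗ[1]bₗ[1]cₗ = [26, -23] − (-3)·(-3)·[2, -3] = [8, 4]. Then w[k] = R[1,1,k] / -4 for each k, giving w = [8, 4] / -4 = [-2, -1].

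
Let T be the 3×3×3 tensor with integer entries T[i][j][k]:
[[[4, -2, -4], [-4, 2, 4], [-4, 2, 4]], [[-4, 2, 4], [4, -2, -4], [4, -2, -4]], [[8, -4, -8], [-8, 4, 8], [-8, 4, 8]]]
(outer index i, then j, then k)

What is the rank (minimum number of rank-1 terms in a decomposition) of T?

Lower bound: T ≠ 0 (e.g. T[0,0,0] = 4), so rank(T) ≥ 1.
Upper bound: if T = a ⊗ b ⊗ c then every fibre of T is a multiple of the corresponding factor, so read the factors off the fibres through the nonzero entry T[0,0,0] = 4.
The mode-1 fibre T[:,0,0] = [4, -4, 8] gives a = [1, -1, 2] (primitive direction); the mode-2 fibre T[0,:,0] = [4, -4, -4] gives b = [1, -1, -1]; then c[k] = T[0,0,k] / (a[0]·b[0]) = [4, -2, -4] / 1 = [4, -2, -4].
Expanding [1, -1, 2] ⊗ [1, -1, -1] ⊗ [4, -2, -4] reproduces all 27 entries of T, so T = [1, -1, 2] ⊗ [1, -1, -1] ⊗ [4, -2, -4] and rank(T) ≤ 1.
These bounds meet, so rank(T) = 1.
Check entry T[2,0,1] = -4: (2)·(1)·(-2) = -4.

1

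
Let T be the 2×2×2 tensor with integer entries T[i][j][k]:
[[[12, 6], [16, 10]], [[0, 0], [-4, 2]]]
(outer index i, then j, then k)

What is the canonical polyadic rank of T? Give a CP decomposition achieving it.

Lower bound: the mode-3 unfolding of T (rows indexed by k, columns by (i,j) = (0,0), (0,1), (1,0), (1,1)) is [[12, 16, 0, -4], [6, 10, 0, 2]].
There the 2×2 minor on rows k ∈ {0, 1}, columns (i,j) ∈ {(0,0), (0,1)} is det [[12, 16], [6, 10]] = 24 ≠ 0, so this unfolding has rank ≥ 2; CP rank is at least every unfolding rank, so rank(T) ≥ 2. (Flattening ranks never certify an upper bound on CP rank; for that we must actually write T with 2 rank-1 terms.)
Upper bound — finding two terms. Write S_k = T[:,:,k] for the frontal slices: S₀ = [[12, 16], [0, -4]], S₁ = [[6, 10], [0, 2]].
If T = a₁ ⊗ b₁ ⊗ c₁ + a₂ ⊗ b₂ ⊗ c₂ then each S_k = c₁[k]·a₁b₁ᵀ + c₂[k]·a₂b₂ᵀ. S₀ and S₁ are linearly independent, so a₁b₁ᵀ and a₂b₂ᵀ must span the same plane of matrices: they are the rank-1 matrices of the form x·S₀ + y·S₁.
det(x·S₀ + y·S₁) is −48·x² + 12·y² = (-12)·(2·x − y)(2·x + y), vanishing at (x:y) = (1:2) and (1:-2).
M₁ = S₀ + 2·S₁ = [[24, 36], [0, 0]] = 12·(1, 0)(2, 3)ᵀ and M₂ = S₀ − 2·S₁ = [[0, -4], [0, -8]] = (-4)·(1, 2)(0, 1)ᵀ, so take a₁ = (1, 0), b₁ = (2, 3), a₂ = (1, 2), b₂ = (0, 1).
Each slice is an integer combination of E₁ = a₁b₁ᵀ and E₂ = a₂b₂ᵀ: S₀ = 6·E₁ − 2·E₂, S₁ = 3·E₁ + E₂; reading off coefficients, c₁ = (6, 3) and c₂ = (-2, 1).
Hence T = (1, 0) ⊗ (2, 3) ⊗ (6, 3) + (1, 2) ⊗ (0, 1) ⊗ (-2, 1), so rank(T) ≤ 2.
These bounds meet, so rank(T) = 2.
Check entry T[0,1,1] = 10: (1)·(3)·(3) + (1)·(1)·(1) = 10.

rank(T) = 2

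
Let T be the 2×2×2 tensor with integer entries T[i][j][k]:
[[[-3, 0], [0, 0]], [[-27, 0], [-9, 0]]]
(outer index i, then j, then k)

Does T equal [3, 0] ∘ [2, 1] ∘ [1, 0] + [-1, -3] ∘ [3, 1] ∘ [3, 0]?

Yes

Reconstruct entrywise from the claimed factors. For example, T[1,1,0] = -9 and Σₗ aₗ[1]bₗ[1]cₗ[0] = (0)·(1)·(1) + (-3)·(1)·(3) = -9; checking all 8 entries, every one matches. The claim holds.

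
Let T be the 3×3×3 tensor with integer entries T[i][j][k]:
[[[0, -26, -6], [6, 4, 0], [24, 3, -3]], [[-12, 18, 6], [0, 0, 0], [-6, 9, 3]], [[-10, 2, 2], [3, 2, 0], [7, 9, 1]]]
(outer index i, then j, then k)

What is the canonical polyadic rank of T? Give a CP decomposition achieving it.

Lower bound: the mode-1 unfolding of T (rows indexed by i, columns by (j,k) = (0,0), (0,1), (0,2), (1,0), (1,1), (1,2), (2,0), (2,1), (2,2)) is [[0, -26, -6, 6, 4, 0, 24, 3, -3], [-12, 18, 6, 0, 0, 0, -6, 9, 3], [-10, 2, 2, 3, 2, 0, 7, 9, 1]].
There the 2×2 minor on rows i ∈ {0, 1}, columns (j,k) ∈ {(0,0), (0,1)} is det [[0, -26], [-12, 18]] = -312 ≠ 0, so this unfolding has rank ≥ 2; CP rank is at least every unfolding rank, so rank(T) ≥ 2. (Unfolding ranks only ever bound the CP rank from below — rank(T) can be strictly larger than all of them — so the matching upper bound has to come from an explicit 2-term decomposition.)
Upper bound — finding two terms. Write S_k = T[:,:,k] for the frontal slices: S₀ = [[0, 6, 24], [-12, 0, -6], [-10, 3, 7]], S₁ = [[-26, 4, 3], [18, 0, 9], [2, 2, 9]], S₂ = [[-6, 0, -3], [6, 0, 3], [2, 0, 1]].
If T = a₁ ⊗ b₁ ⊗ c₁ + a₂ ⊗ b₂ ⊗ c₂ then each S_k = c₁[k]·a₁b₁ᵀ + c₂[k]·a₂b₂ᵀ. S₀ and S₁ are linearly independent, so a₁b₁ᵀ and a₂b₂ᵀ must span the same plane of matrices: they are the rank-1 matrices of the form x·S₀ + y·S₁.
The 2×2 minor of x·S₀ + y·S₁ on rows {0,1}, columns {0,1} is 72·x² − 60·xy − 72·y² = 12·(2·x − 3·y)(3·x + 2·y), vanishing at (x:y) = (3:2) and (2:-3).
M₁ = 3·S₀ + 2·S₁ = [[-52, 26, 78], [0, 0, 0], [-26, 13, 39]] = (-13)·[2, 0, 1][2, -1, -3]ᵀ and M₂ = 2·S₀ − 3·S₁ = [[78, 0, 39], [-78, 0, -39], [-26, 0, -13]] = 13·[3, -3, -1][2, 0, 1]ᵀ, so take a₁ = [2, 0, 1], b₁ = [2, -1, -3], a₂ = [3, -3, -1], b₂ = [2, 0, 1].
Each slice is an integer combination of E₁ = a₁b₁ᵀ and E₂ = a₂b₂ᵀ: S₀ = −3·E₁ + 2·E₂, S₁ = −2·E₁ − 3·E₂, S₂ = −E₂; reading off coefficients, c₁ = [-3, -2, 0] and c₂ = [2, -3, -1].
Hence T = [2, 0, 1] ⊗ [2, -1, -3] ⊗ [-3, -2, 0] + [3, -3, -1] ⊗ [2, 0, 1] ⊗ [2, -3, -1], so rank(T) ≤ 2.
These bounds meet, so rank(T) = 2.
Check entry T[1,2,0] = -6: (0)·(-3)·(-3) + (-3)·(1)·(2) = -6.

rank(T) = 2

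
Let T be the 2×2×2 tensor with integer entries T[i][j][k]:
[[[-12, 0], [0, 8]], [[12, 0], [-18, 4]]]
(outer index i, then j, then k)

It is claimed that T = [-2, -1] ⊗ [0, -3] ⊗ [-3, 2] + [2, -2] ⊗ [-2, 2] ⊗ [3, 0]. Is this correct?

Reconstruct entry (0,1,0) from the claimed factors: Σₗ aₗ[0]bₗ[1]cₗ[0] = (-2)·(-3)·(-3) + (2)·(2)·(3) = -6, but T[0,1,0] = 0. The claim is false.

No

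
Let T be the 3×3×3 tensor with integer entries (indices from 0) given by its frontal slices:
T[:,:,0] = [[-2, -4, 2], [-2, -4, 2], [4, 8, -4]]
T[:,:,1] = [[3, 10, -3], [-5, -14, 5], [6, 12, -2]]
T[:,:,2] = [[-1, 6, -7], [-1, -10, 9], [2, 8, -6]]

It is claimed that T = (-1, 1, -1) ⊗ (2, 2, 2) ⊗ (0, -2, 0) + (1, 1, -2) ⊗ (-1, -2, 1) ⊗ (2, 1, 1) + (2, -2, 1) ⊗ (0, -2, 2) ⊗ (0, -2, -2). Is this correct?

Reconstruct entrywise from the claimed factors. For example, T[0,0,0] = -2 and Σₗ aₗ[0]bₗ[0]cₗ[0] = (-1)·(2)·(0) + (1)·(-1)·(2) + (2)·(0)·(0) = -2; checking all 27 entries, every one matches. The claim holds.

Yes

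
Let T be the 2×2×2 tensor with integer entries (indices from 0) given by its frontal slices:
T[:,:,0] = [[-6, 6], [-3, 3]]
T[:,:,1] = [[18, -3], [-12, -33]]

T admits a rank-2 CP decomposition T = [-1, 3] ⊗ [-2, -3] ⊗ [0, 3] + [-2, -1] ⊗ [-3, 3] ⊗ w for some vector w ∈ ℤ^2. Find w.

w = [-1, 2]

Subtract the known terms from T to get the rank-1 residual R = [-2, -1] ⊗ [-3, 3] ⊗ w, so R[i,j,k] = a[i]·b[j]·w[k]. Pick indices with nonzero a[0]·b[0] = (-2)·(-3) = 6. Only the fibre through (0,0,·) is needed: R[0,0,:] = T[0,0,:] − Σₗ aₗ[0]bₗ[0]cₗ = [-6, 18] − (-1)·(-2)·[0, 3] = [-6, 12]. Then w[k] = R[0,0,k] / 6 for each k, giving w = [-6, 12] / 6 = [-1, 2].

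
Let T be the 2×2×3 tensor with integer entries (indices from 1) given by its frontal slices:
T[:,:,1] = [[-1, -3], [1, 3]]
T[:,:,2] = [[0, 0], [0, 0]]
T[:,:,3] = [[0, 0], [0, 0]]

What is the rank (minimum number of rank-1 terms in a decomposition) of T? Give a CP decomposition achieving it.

rank(T) = 1

Lower bound: T ≠ 0 (e.g. T[1,1,1] = -1), so rank(T) ≥ 1.
Upper bound: the mode-1 fibre T[:,1,1] = [-1, 1] gives a = [1, -1] (primitive direction); the mode-2 fibre T[1,:,1] = [-1, -3] gives b = [1, 3]; then c[k] = T[1,1,k] / (a[1]·b[1]) = [-1, 0, 0] / 1 = [-1, 0, 0].
Expanding [1, -1] ⊗ [1, 3] ⊗ [-1, 0, 0] reproduces all 12 entries of T, so T = [1, -1] ⊗ [1, 3] ⊗ [-1, 0, 0] and rank(T) ≤ 1.
These bounds meet, so rank(T) = 1.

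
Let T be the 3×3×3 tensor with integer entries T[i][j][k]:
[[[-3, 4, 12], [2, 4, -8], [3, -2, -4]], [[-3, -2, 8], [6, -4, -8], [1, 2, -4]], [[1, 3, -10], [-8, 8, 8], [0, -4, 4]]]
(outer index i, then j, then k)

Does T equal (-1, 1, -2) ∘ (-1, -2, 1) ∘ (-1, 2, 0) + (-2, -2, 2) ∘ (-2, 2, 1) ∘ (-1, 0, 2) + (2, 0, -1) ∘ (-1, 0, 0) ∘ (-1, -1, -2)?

Yes

Reconstruct entrywise from the claimed factors. For example, T[0,2,2] = -4 and Σₗ aₗ[0]bₗ[2]cₗ[2] = (-1)·(1)·(0) + (-2)·(1)·(2) + (2)·(0)·(-2) = -4; checking all 27 entries, every one matches. The claim holds.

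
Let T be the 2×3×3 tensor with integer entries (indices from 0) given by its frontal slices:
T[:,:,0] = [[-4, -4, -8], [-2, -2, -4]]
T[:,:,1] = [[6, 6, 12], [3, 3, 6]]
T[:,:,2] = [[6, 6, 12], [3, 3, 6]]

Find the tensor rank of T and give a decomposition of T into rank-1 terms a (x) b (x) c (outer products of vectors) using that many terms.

rank(T) = 1

Lower bound: T ≠ 0 (e.g. T[0,0,0] = -4), so rank(T) ≥ 1.
Upper bound: if T = a (x) b (x) c then every fibre of T is a multiple of the corresponding factor, so read the factors off the fibres through the nonzero entry T[0,0,0] = -4.
The mode-1 fibre T[:,0,0] = [-4, -2] gives a = [2, 1] (primitive direction); the mode-2 fibre T[0,:,0] = [-4, -4, -8] gives b = [1, 1, 2]; then c[k] = T[0,0,k] / (a[0]·b[0]) = [-4, 6, 6] / 2 = [-2, 3, 3].
Expanding [2, 1] (x) [1, 1, 2] (x) [-2, 3, 3] reproduces all 18 entries of T, so T = [2, 1] (x) [1, 1, 2] (x) [-2, 3, 3] and rank(T) ≤ 1.
These bounds meet, so rank(T) = 1.
Check entry T[1,1,2] = 3: (1)·(1)·(3) = 3.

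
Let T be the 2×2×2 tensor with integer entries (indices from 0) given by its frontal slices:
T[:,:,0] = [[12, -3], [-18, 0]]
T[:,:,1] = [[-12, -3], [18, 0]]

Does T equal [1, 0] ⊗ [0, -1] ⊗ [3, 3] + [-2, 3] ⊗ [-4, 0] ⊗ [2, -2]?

No

Reconstruct entry (0,0,0) from the claimed factors: Σₗ aₗ[0]bₗ[0]cₗ[0] = (1)·(0)·(3) + (-2)·(-4)·(2) = 16, but T[0,0,0] = 12. The claim is false.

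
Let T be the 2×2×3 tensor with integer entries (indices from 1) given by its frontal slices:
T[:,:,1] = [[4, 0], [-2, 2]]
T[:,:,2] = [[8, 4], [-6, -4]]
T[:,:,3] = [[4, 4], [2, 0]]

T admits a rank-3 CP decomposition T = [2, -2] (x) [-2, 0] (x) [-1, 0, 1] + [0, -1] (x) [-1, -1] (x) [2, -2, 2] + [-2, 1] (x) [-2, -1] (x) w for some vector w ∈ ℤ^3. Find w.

w = [0, 2, 2]

Subtract the known terms from T to get the rank-1 residual R = [-2, 1] (x) [-2, -1] (x) w, so R[i,j,k] = a[i]·b[j]·w[k]. Pick indices with nonzero a[1]·b[1] = (-2)·(-2) = 4. Only the fibre through (1,1,·) is needed: R[1,1,:] = T[1,1,:] − Σₗ aₗ[1]bₗ[1]cₗ = [4, 8, 4] − (2)·(-2)·[-1, 0, 1] − (0)·(-1)·[2, -2, 2] = [0, 8, 8]. Then w[k] = R[1,1,k] / 4 for each k, giving w = [0, 8, 8] / 4 = [0, 2, 2].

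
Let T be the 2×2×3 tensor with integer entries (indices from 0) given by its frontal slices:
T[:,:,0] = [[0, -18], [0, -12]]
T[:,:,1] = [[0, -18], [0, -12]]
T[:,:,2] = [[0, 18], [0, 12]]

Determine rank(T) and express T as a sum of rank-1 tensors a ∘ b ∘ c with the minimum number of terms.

rank(T) = 1

Lower bound: T ≠ 0 (e.g. T[0,1,0] = -18), so rank(T) ≥ 1.
Upper bound: if T = a ∘ b ∘ c then every fibre of T is a multiple of the corresponding factor, so read the factors off the fibres through the nonzero entry T[0,1,0] = -18.
The mode-1 fibre T[:,1,0] = [-18, -12] gives a = [3, 2] (primitive direction); the mode-2 fibre T[0,:,0] = [0, -18] gives b = [0, 1]; then c[k] = T[0,1,k] / (a[0]·b[1]) = [-18, -18, 18] / 3 = [-6, -6, 6].
Expanding [3, 2] ∘ [0, 1] ∘ [-6, -6, 6] reproduces all 12 entries of T, so T = [3, 2] ∘ [0, 1] ∘ [-6, -6, 6] and rank(T) ≤ 1.
These bounds meet, so rank(T) = 1.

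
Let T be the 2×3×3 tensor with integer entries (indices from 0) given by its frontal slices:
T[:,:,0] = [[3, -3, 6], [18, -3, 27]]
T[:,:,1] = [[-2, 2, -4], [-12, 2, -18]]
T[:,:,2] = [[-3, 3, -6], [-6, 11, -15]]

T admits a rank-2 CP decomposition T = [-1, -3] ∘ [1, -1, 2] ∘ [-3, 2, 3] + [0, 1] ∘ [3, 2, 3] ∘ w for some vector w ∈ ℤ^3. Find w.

Subtract the known terms from T to get the rank-1 residual R = [0, 1] ∘ [3, 2, 3] ∘ w, so R[i,j,k] = a[i]·b[j]·w[k]. Pick indices with nonzero a[1]·b[0] = (1)·(3) = 3. Only the fibre through (1,0,·) is needed: R[1,0,:] = T[1,0,:] − Σₗ aₗ[1]bₗ[0]cₗ = [18, -12, -6] − (-3)·(1)·[-3, 2, 3] = [9, -6, 3]. Then w[k] = R[1,0,k] / 3 for each k, giving w = [9, -6, 3] / 3 = [3, -2, 1].

w = [3, -2, 1]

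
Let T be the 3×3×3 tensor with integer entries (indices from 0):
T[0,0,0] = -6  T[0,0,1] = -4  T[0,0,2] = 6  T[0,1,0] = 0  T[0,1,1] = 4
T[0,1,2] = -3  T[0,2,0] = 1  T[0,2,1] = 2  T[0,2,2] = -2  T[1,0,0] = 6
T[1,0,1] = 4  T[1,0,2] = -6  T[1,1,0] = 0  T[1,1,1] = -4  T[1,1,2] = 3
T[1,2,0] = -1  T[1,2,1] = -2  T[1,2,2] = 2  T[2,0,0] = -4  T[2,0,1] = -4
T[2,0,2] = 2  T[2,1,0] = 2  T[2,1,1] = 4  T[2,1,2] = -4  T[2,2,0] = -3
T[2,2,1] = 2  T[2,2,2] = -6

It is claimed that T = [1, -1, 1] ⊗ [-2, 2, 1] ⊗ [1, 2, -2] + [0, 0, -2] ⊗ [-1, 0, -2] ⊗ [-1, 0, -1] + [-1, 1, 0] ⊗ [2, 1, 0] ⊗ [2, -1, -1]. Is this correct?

Reconstruct entry (0,0,1) from the claimed factors: Σₗ aₗ[0]bₗ[0]cₗ[1] = (1)·(-2)·(2) + (0)·(-1)·(0) + (-1)·(2)·(-1) = -2, but T[0,0,1] = -4. The claim is false.

No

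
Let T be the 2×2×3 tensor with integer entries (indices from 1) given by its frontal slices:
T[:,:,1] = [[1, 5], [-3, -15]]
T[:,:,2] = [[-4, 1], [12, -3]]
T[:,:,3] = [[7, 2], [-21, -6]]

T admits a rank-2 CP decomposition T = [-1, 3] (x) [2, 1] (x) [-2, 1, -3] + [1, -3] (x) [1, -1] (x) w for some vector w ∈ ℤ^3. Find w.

w = [-3, -2, 1]

Subtract the known terms from T to get the rank-1 residual R = [1, -3] (x) [1, -1] (x) w, so R[i,j,k] = a[i]·b[j]·w[k]. Pick indices with nonzero a[1]·b[1] = (1)·(1) = 1. Only the fibre through (1,1,·) is needed: R[1,1,:] = T[1,1,:] − Σₗ aₗ[1]bₗ[1]cₗ = [1, -4, 7] − (-1)·(2)·[-2, 1, -3] = [-3, -2, 1]. Then w[k] = R[1,1,k] / 1 for each k, giving w = [-3, -2, 1] / 1 = [-3, -2, 1].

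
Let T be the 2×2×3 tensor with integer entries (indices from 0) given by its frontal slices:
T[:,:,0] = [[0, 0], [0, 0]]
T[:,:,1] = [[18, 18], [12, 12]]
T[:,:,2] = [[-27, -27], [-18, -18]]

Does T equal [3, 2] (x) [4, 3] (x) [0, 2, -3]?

Reconstruct entry (0,0,1) from the claimed factors: Σₗ aₗ[0]bₗ[0]cₗ[1] = (3)·(4)·(2) = 24, but T[0,0,1] = 18. The claim is false.

No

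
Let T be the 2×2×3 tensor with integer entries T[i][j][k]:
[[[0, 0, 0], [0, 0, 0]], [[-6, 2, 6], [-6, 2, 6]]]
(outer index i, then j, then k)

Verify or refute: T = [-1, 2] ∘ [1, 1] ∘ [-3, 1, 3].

Reconstruct entry (0,0,0) from the claimed factors: Σₗ aₗ[0]bₗ[0]cₗ[0] = (-1)·(1)·(-3) = 3, but T[0,0,0] = 0. The claim is false.

No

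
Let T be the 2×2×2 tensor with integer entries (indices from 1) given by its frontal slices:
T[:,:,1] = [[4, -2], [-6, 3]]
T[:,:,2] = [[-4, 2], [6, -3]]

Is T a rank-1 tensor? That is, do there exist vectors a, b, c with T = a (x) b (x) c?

Yes

The mode-1 fibre T[:,1,1] = [4, -6] gives a = [2, -3] (primitive direction); the mode-2 fibre T[1,:,1] = [4, -2] gives b = [2, -1]; then c[k] = T[1,1,k] / (a[1]·b[1]) = [4, -4] / 4 = [1, -1].
Expanding [2, -3] (x) [2, -1] (x) [1, -1] reproduces all 8 entries of T, so T = [2, -3] (x) [2, -1] (x) [1, -1] and rank(T) ≤ 1.
Equivalently every frontal slice T[:,:,k] is c[k] times the rank-1 matrix [2, -3] (x) [2, -1]. So T has rank 1 (it is nonzero).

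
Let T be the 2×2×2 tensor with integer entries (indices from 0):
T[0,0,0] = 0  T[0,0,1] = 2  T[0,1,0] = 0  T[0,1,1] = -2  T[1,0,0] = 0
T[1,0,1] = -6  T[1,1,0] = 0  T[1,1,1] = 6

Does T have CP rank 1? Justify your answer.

If T = a ∘ b ∘ c then every fibre of T is a multiple of the corresponding factor, so read the factors off the fibres through the nonzero entry T[0,0,1] = 2.
The mode-1 fibre T[:,0,1] = [2, -6] gives a = [1, -3] (primitive direction); the mode-2 fibre T[0,:,1] = [2, -2] gives b = [1, -1]; then c[k] = T[0,0,k] / (a[0]·b[0]) = [0, 2] / 1 = [0, 2].
Expanding [1, -3] ∘ [1, -1] ∘ [0, 2] reproduces all 8 entries of T, so T = [1, -3] ∘ [1, -1] ∘ [0, 2] and rank(T) ≤ 1.
Equivalently every frontal slice T[:,:,k] is c[k] times the rank-1 matrix [1, -3] ∘ [1, -1]. So T has rank 1 (it is nonzero).

Yes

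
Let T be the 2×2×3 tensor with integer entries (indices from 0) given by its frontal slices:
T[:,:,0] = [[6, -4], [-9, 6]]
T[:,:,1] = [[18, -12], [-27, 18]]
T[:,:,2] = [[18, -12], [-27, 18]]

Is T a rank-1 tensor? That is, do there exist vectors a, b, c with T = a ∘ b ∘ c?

Yes

If T = a ∘ b ∘ c then every fibre of T is a multiple of the corresponding factor, so read the factors off the fibres through the nonzero entry T[0,0,0] = 6.
The mode-1 fibre T[:,0,0] = [6, -9] gives a = [2, -3] (primitive direction); the mode-2 fibre T[0,:,0] = [6, -4] gives b = [3, -2]; then c[k] = T[0,0,k] / (a[0]·b[0]) = [6, 18, 18] / 6 = [1, 3, 3].
Expanding [2, -3] ∘ [3, -2] ∘ [1, 3, 3] reproduces all 12 entries of T, so T = [2, -3] ∘ [3, -2] ∘ [1, 3, 3] and rank(T) ≤ 1.
Equivalently every frontal slice T[:,:,k] is c[k] times the rank-1 matrix [2, -3] ∘ [3, -2]. So T has rank 1 (it is nonzero).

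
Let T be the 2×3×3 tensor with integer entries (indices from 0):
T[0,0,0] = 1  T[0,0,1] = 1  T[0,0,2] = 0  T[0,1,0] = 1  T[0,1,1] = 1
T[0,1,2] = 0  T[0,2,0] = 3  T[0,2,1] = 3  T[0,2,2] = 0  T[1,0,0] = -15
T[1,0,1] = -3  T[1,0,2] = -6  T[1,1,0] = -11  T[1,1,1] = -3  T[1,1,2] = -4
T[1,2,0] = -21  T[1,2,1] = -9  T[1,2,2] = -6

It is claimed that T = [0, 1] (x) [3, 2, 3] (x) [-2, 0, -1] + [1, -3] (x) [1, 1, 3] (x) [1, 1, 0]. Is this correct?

Reconstruct entry (1,0,0) from the claimed factors: Σₗ aₗ[1]bₗ[0]cₗ[0] = (1)·(3)·(-2) + (-3)·(1)·(1) = -9, but T[1,0,0] = -15. The claim is false.

No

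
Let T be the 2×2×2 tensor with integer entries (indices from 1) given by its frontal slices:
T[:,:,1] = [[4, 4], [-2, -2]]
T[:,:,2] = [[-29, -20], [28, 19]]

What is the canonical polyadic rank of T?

2

Lower bound: the mode-3 unfolding of T (rows indexed by k, columns by (i,j) = (1,1), (1,2), (2,1), (2,2)) is [[4, 4, -2, -2], [-29, -20, 28, 19]].
There the 2×2 minor on rows k ∈ {1, 2}, columns (i,j) ∈ {(1,1), (1,2)} is det [[4, 4], [-29, -20]] = 36 ≠ 0, so this unfolding has rank ≥ 2; CP rank is at least every unfolding rank, so rank(T) ≥ 2. (Unfolding ranks only ever bound the CP rank from below — rank(T) can be strictly larger than all of them — so the matching upper bound has to come from an explicit 2-term decomposition.)
Upper bound — finding two terms. Write S_k = T[:,:,k] for the frontal slices: S₁ = [[4, 4], [-2, -2]], S₂ = [[-29, -20], [28, 19]].
If T = a₁ ⊗ b₁ ⊗ c₁ + a₂ ⊗ b₂ ⊗ c₂ then each S_k = c₁[k]·a₁b₁ᵀ + c₂[k]·a₂b₂ᵀ. S₁ and S₂ are linearly independent, so a₁b₁ᵀ and a₂b₂ᵀ must span the same plane of matrices: they are the rank-1 matrices of the form x·S₁ + y·S₂.
det(x·S₁ + y·S₂) is −18·xy + 9·y² = (-9)·(2·x − y)(y), vanishing at (x:y) = (1:2) and (1:0).
M₁ = S₁ + 2·S₂ = [[-54, -36], [54, 36]] = (-18)·[1, -1][3, 2]ᵀ and M₂ = S₁ = [[4, 4], [-2, -2]] = 2·[2, -1][1, 1]ᵀ, so take a₁ = [1, -1], b₁ = [3, 2], a₂ = [2, -1], b₂ = [1, 1].
Each slice is an integer combination of E₁ = a₁b₁ᵀ and E₂ = a₂b₂ᵀ: S₁ = 2·E₂, S₂ = −9·E₁ − E₂; reading off coefficients, c₁ = [0, -9] and c₂ = [2, -1].
Hence T = [1, -1] ⊗ [3, 2] ⊗ [0, -9] + [2, -1] ⊗ [1, 1] ⊗ [2, -1], so rank(T) ≤ 2.
These bounds meet, so rank(T) = 2.
Check entry T[2,2,2] = 19: (-1)·(2)·(-9) + (-1)·(1)·(-1) = 19.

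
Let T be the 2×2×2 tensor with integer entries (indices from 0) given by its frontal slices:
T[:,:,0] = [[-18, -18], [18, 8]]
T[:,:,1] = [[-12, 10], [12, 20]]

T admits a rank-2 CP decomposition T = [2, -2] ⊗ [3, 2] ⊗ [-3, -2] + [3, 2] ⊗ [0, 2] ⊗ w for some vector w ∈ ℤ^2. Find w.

Subtract the known terms from T to get the rank-1 residual R = [3, 2] ⊗ [0, 2] ⊗ w, so R[i,j,k] = a[i]·b[j]·w[k]. Pick indices with nonzero a[0]·b[1] = (3)·(2) = 6. Only the fibre through (0,1,·) is needed: R[0,1,:] = T[0,1,:] − Σₗ aₗ[0]bₗ[1]cₗ = [-18, 10] − (2)·(2)·[-3, -2] = [-6, 18]. Then w[k] = R[0,1,k] / 6 for each k, giving w = [-6, 18] / 6 = [-1, 3].

w = [-1, 3]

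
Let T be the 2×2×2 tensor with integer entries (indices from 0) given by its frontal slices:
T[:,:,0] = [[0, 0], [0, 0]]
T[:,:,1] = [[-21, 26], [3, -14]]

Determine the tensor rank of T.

2

Lower bound: the mode-1 unfolding of T (rows indexed by i, columns by (j,k) = (0,0), (0,1), (1,0), (1,1)) is [[0, -21, 0, 26], [0, 3, 0, -14]].
There the 2×2 minor on rows i ∈ {0, 1}, columns (j,k) ∈ {(0,1), (1,1)} is det [[-21, 26], [3, -14]] = 216 ≠ 0, so this unfolding has rank ≥ 2; CP rank is at least every unfolding rank, so rank(T) ≥ 2. (Unfolding ranks only ever bound the CP rank from below — rank(T) can be strictly larger than all of them — so the matching upper bound has to come from an explicit 2-term decomposition.)
Upper bound — finding two terms. Every mode-3 slice of T is a multiple of one matrix: T[:,:,k] = c[k]·M with c = (0, 1) and M = [[-21, 26], [3, -14]] (rows indexed by i, columns by j). So it suffices to write M as a sum of two rank-1 matrices.
Splitting M by its rows (i = 0, 1), M = (1, 0)(-21, 26)ᵀ + (0, 1)(3, -14)ᵀ.
Hence T = (1, 0) ⊗ (-21, 26) ⊗ (0, 1) + (0, 1) ⊗ (3, -14) ⊗ (0, 1), so rank(T) ≤ 2.
These bounds meet, so rank(T) = 2.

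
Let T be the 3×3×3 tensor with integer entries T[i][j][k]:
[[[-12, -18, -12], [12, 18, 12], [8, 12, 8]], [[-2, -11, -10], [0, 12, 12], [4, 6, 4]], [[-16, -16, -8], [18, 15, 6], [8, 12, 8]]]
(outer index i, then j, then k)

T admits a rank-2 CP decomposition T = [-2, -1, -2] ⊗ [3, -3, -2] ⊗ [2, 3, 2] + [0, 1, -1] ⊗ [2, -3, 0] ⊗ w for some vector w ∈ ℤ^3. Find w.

Subtract the known terms from T to get the rank-1 residual R = [0, 1, -1] ⊗ [2, -3, 0] ⊗ w, so R[i,j,k] = a[i]·b[j]·w[k]. Pick indices with nonzero a[1]·b[0] = (1)·(2) = 2. Only the fibre through (1,0,·) is needed: R[1,0,:] = T[1,0,:] − Σₗ aₗ[1]bₗ[0]cₗ = [-2, -11, -10] − (-1)·(3)·[2, 3, 2] = [4, -2, -4]. Then w[k] = R[1,0,k] / 2 for each k, giving w = [4, -2, -4] / 2 = [2, -1, -2].

w = [2, -1, -2]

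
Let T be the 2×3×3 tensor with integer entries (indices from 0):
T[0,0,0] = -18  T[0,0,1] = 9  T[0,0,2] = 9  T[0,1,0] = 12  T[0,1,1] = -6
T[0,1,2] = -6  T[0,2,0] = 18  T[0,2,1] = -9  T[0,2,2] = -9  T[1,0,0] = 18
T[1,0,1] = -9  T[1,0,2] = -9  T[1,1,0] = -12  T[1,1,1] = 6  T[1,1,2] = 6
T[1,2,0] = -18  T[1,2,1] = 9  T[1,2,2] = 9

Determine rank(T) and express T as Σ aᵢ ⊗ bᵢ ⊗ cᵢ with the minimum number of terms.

Lower bound: T ≠ 0 (e.g. T[0,0,0] = -18), so rank(T) ≥ 1.
Upper bound: the mode-1 fibre T[:,0,0] = [-18, 18] gives a = [1, -1] (primitive direction); the mode-2 fibre T[0,:,0] = [-18, 12, 18] gives b = [3, -2, -3]; then c[k] = T[0,0,k] / (a[0]·b[0]) = [-18, 9, 9] / 3 = [-6, 3, 3].
Expanding [1, -1] ⊗ [3, -2, -3] ⊗ [-6, 3, 3] reproduces all 18 entries of T, so T = [1, -1] ⊗ [3, -2, -3] ⊗ [-6, 3, 3] and rank(T) ≤ 1.
These bounds meet, so rank(T) = 1.

rank(T) = 1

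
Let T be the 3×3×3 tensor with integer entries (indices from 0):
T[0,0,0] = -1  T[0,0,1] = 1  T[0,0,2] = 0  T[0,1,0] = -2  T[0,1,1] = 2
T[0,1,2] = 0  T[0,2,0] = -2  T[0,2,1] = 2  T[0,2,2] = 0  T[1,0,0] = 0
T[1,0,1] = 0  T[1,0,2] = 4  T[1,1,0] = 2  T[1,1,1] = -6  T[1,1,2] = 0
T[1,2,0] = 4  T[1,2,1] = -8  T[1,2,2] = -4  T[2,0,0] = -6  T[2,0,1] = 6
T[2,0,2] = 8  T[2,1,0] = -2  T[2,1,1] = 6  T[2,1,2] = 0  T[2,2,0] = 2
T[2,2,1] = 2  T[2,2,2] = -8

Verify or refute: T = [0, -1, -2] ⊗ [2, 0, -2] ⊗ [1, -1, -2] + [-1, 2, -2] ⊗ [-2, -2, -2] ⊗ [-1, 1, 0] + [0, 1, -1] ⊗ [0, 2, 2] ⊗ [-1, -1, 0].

Reconstruct entry (0,0,0) from the claimed factors: Σₗ aₗ[0]bₗ[0]cₗ[0] = (0)·(2)·(1) + (-1)·(-2)·(-1) + (0)·(0)·(-1) = -2, but T[0,0,0] = -1. The claim is false.

No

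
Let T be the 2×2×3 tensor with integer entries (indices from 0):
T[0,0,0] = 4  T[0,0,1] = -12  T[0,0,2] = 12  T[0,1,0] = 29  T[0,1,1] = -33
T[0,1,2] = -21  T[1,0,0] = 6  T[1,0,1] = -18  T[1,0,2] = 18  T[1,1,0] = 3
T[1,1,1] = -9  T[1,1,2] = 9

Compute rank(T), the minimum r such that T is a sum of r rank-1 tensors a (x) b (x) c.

Lower bound: in the mode-3 unfolding of T (rows indexed by k, columns by (i,j)) the 2×2 minor on rows k ∈ {0, 1}, columns (i,j) ∈ {(0,0), (0,1)} is det [[4, 29], [-12, -33]] = 216 ≠ 0, so that unfolding has rank ≥ 2 and hence rank(T) ≥ 2 (CP rank is at least every unfolding rank, though it can be larger).
Upper bound: with S_k = T[:,:,k], the two rank-1 terms a₁b₁ᵀ, a₂b₂ᵀ are the rank-1 members of the pencil x·S₀ + y·S₁.
det(x·S₀ + y·S₁) is −162·x² + 648·xy − 486·y² = (-162)·(x − 3·y)(x − y), vanishing at (x:y) = (3:1) and (1:1).
M₁ = 3·S₀ + S₁ = [[0, 54], [0, 0]] = 54·[1, 0][0, 1]ᵀ and M₂ = S₀ + S₁ = [[-8, -4], [-12, -6]] = (-2)·[2, 3][2, 1]ᵀ, so take a₁ = [1, 0], b₁ = [0, 1], a₂ = [2, 3], b₂ = [2, 1].
Each slice is an integer combination of E₁ = a₁b₁ᵀ and E₂ = a₂b₂ᵀ: S₀ = 27·E₁ + E₂, S₁ = −27·E₁ − 3·E₂, S₂ = −27·E₁ + 3·E₂; reading off coefficients, c₁ = [27, -27, -27] and c₂ = [1, -3, 3].
Hence T = [1, 0] (x) [0, 1] (x) [27, -27, -27] + [2, 3] (x) [2, 1] (x) [1, -3, 3], so rank(T) ≤ 2.
These bounds meet, so rank(T) = 2.

2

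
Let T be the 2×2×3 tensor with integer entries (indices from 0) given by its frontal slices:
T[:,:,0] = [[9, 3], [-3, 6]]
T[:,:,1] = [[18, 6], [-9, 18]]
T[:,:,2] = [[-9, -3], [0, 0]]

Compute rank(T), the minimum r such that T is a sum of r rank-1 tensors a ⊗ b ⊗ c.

Lower bound: the mode-1 unfolding of T (rows indexed by i, columns by (j,k) = (0,0), (0,1), (0,2), (1,0), (1,1), (1,2)) is [[9, 18, -9, 3, 6, -3], [-3, -9, 0, 6, 18, 0]].
There the 2×2 minor on rows i ∈ {0, 1}, columns (j,k) ∈ {(0,0), (0,1)} is det [[9, 18], [-3, -9]] = -27 ≠ 0, so this unfolding has rank ≥ 2; CP rank is at least every unfolding rank, so rank(T) ≥ 2. (Flattening ranks never certify an upper bound on CP rank; for that we must actually write T with 2 rank-1 terms.)
Upper bound — finding two terms. Write S_k = T[:,:,k] for the frontal slices: S₀ = [[9, 3], [-3, 6]], S₁ = [[18, 6], [-9, 18]], S₂ = [[-9, -3], [0, 0]].
If T = a₁ ⊗ b₁ ⊗ c₁ + a₂ ⊗ b₂ ⊗ c₂ then each S_k = c₁[k]·a₁b₁ᵀ + c₂[k]·a₂b₂ᵀ. S₀ and S₁ are linearly independent, so a₁b₁ᵀ and a₂b₂ᵀ must span the same plane of matrices: they are the rank-1 matrices of the form x·S₀ + y·S₁.
det(x·S₀ + y·S₁) is 63·x² + 315·xy + 378·y² = 63·(x + 3·y)(x + 2·y), vanishing at (x:y) = (3:-1) and (2:-1).
M₁ = 3·S₀ − S₁ = [[9, 3], [0, 0]] = 3·[1, 0][3, 1]ᵀ and M₂ = 2·S₀ − S₁ = [[0, 0], [3, -6]] = 3·[0, 1][1, -2]ᵀ, so take a₁ = [1, 0], b₁ = [3, 1], a₂ = [0, 1], b₂ = [1, -2].
Each slice is an integer combination of E₁ = a₁b₁ᵀ and E₂ = a₂b₂ᵀ: S₀ = 3·E₁ − 3·E₂, S₁ = 6·E₁ − 9·E₂, S₂ = −3·E₁; reading off coefficients, c₁ = [3, 6, -3] and c₂ = [-3, -9, 0].
Hence T = [1, 0] ⊗ [3, 1] ⊗ [3, 6, -3] + [0, 1] ⊗ [1, -2] ⊗ [-3, -9, 0], so rank(T) ≤ 2.
These bounds meet, so rank(T) = 2.

2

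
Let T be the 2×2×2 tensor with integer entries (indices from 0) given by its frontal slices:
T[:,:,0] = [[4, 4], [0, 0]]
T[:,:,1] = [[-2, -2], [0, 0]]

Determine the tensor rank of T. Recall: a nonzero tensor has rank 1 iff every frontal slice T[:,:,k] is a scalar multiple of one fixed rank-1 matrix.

Lower bound: T ≠ 0 (e.g. T[0,0,0] = 4), so rank(T) ≥ 1.
Upper bound: if T = a ⊗ b ⊗ c then every fibre of T is a multiple of the corresponding factor, so read the factors off the fibres through the nonzero entry T[0,0,0] = 4.
The mode-1 fibre T[:,0,0] = [4, 0] gives a = (1, 0) (primitive direction); the mode-2 fibre T[0,:,0] = [4, 4] gives b = (1, 1); then c[k] = T[0,0,k] / (a[0]·b[0]) = [4, -2] / 1 = (4, -2).
Expanding (1, 0) ⊗ (1, 1) ⊗ (4, -2) reproduces all 8 entries of T, so T = (1, 0) ⊗ (1, 1) ⊗ (4, -2) and rank(T) ≤ 1.
These bounds meet, so rank(T) = 1.
Check entry T[1,1,1] = 0: (0)·(1)·(-2) = 0.

1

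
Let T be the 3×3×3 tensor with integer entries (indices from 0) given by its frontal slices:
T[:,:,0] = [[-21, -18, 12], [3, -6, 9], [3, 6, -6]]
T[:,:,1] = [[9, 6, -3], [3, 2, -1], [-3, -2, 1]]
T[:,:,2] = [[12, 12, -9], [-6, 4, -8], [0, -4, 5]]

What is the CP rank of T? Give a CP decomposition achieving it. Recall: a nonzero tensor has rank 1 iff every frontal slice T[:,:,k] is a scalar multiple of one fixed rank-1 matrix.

rank(T) = 2

Lower bound: the mode-3 unfolding of T (rows indexed by k, columns by (i,j) = (0,0), (0,1), (0,2), (1,0), (1,1), (1,2), (2,0), (2,1), (2,2)) is [[-21, -18, 12, 3, -6, 9, 3, 6, -6], [9, 6, -3, 3, 2, -1, -3, -2, 1], [12, 12, -9, -6, 4, -8, 0, -4, 5]].
There the 2×2 minor on rows k ∈ {0, 1}, columns (i,j) ∈ {(0,0), (0,1)} is det [[-21, -18], [9, 6]] = 36 ≠ 0, so this unfolding has rank ≥ 2; CP rank is at least every unfolding rank, so rank(T) ≥ 2. (Unfolding ranks only ever bound the CP rank from below — rank(T) can be strictly larger than all of them — so the matching upper bound has to come from an explicit 2-term decomposition.)
Upper bound — finding two terms. Write S_k = T[:,:,k] for the frontal slices: S₀ = [[-21, -18, 12], [3, -6, 9], [3, 6, -6]], S₁ = [[9, 6, -3], [3, 2, -1], [-3, -2, 1]], S₂ = [[12, 12, -9], [-6, 4, -8], [0, -4, 5]].
If T = a₁ ⊗ b₁ ⊗ c₁ + a₂ ⊗ b₂ ⊗ c₂ then each S_k = c₁[k]·a₁b₁ᵀ + c₂[k]·a₂b₂ᵀ. S₀ and S₁ are linearly independent, so a₁b₁ᵀ and a₂b₂ᵀ must span the same plane of matrices: they are the rank-1 matrices of the form x·S₀ + y·S₁.
The 2×2 minor of x·S₀ + y·S₁ on rows {0,1}, columns {0,1} is 180·x² − 60·xy = 60·(3·x − y)(x), vanishing at (x:y) = (1:3) and (0:1).
M₁ = S₀ + 3·S₁ = [[6, 0, 3], [12, 0, 6], [-6, 0, -3]] = 3·[1, 2, -1][2, 0, 1]ᵀ and M₂ = S₁ = [[9, 6, -3], [3, 2, -1], [-3, -2, 1]] = [3, 1, -1][3, 2, -1]ᵀ, so take a₁ = [1, 2, -1], b₁ = [2, 0, 1], a₂ = [3, 1, -1], b₂ = [3, 2, -1].
Each slice is an integer combination of E₁ = a₁b₁ᵀ and E₂ = a₂b₂ᵀ: S₀ = 3·E₁ − 3·E₂, S₁ = E₂, S₂ = −3·E₁ + 2·E₂; reading off coefficients, c₁ = [3, 0, -3] and c₂ = [-3, 1, 2].
Hence T = [1, 2, -1] ⊗ [2, 0, 1] ⊗ [3, 0, -3] + [3, 1, -1] ⊗ [3, 2, -1] ⊗ [-3, 1, 2], so rank(T) ≤ 2.
These bounds meet, so rank(T) = 2.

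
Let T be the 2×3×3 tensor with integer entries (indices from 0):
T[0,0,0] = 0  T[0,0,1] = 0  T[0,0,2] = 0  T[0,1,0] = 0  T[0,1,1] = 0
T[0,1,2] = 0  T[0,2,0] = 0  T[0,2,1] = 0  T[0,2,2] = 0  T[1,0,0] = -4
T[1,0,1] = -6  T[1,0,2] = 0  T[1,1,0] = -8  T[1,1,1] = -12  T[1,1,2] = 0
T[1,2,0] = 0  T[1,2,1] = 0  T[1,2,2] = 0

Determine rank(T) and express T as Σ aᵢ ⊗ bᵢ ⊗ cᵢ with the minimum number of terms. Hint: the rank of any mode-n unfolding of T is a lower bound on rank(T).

rank(T) = 1

Lower bound: T ≠ 0 (e.g. T[1,0,0] = -4), so rank(T) ≥ 1.
Upper bound: the mode-1 fibre T[:,0,0] = [0, -4] gives a = [0, 1] (primitive direction); the mode-2 fibre T[1,:,0] = [-4, -8, 0] gives b = [1, 2, 0]; then c[k] = T[1,0,k] / (a[1]·b[0]) = [-4, -6, 0] / 1 = [-4, -6, 0].
Expanding [0, 1] ⊗ [1, 2, 0] ⊗ [-4, -6, 0] reproduces all 18 entries of T, so T = [0, 1] ⊗ [1, 2, 0] ⊗ [-4, -6, 0] and rank(T) ≤ 1.
These bounds meet, so rank(T) = 1.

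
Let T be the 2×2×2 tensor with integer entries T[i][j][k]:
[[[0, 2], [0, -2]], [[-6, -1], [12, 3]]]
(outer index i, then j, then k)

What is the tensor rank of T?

Lower bound: the mode-1 unfolding of T (rows indexed by i, columns by (j,k) = (0,0), (0,1), (1,0), (1,1)) is [[0, 2, 0, -2], [-6, -1, 12, 3]].
There the 2×2 minor on rows i ∈ {0, 1}, columns (j,k) ∈ {(0,0), (0,1)} is det [[0, 2], [-6, -1]] = 12 ≠ 0, so this unfolding has rank ≥ 2; CP rank is at least every unfolding rank, so rank(T) ≥ 2. (Unfolding ranks only ever bound the CP rank from below — rank(T) can be strictly larger than all of them — so the matching upper bound has to come from an explicit 2-term decomposition.)
Upper bound — finding two terms. Write S_k = T[:,:,k] for the frontal slices: S₀ = [[0, 0], [-6, 12]], S₁ = [[2, -2], [-1, 3]].
If T = a₁ (x) b₁ (x) c₁ + a₂ (x) b₂ (x) c₂ then each S_k = c₁[k]·a₁b₁ᵀ + c₂[k]·a₂b₂ᵀ. S₀ and S₁ are linearly independent, so a₁b₁ᵀ and a₂b₂ᵀ must span the same plane of matrices: they are the rank-1 matrices of the form x·S₀ + y·S₁.
det(x·S₀ + y·S₁) is 12·xy + 4·y² = 4·(y)(3·x + y), vanishing at (x:y) = (1:0) and (1:-3).
M₁ = S₀ = [[0, 0], [-6, 12]] = (-6)·[0, 1][1, -2]ᵀ and M₂ = S₀ − 3·S₁ = [[-6, 6], [-3, 3]] = (-3)·[2, 1][1, -1]ᵀ, so take a₁ = [0, 1], b₁ = [1, -2], a₂ = [2, 1], b₂ = [1, -1].
Each slice is an integer combination of E₁ = a₁b₁ᵀ and E₂ = a₂b₂ᵀ: S₀ = −6·E₁, S₁ = −2·E₁ + E₂; reading off coefficients, c₁ = [-6, -2] and c₂ = [0, 1].
Hence T = [0, 1] (x) [1, -2] (x) [-6, -2] + [2, 1] (x) [1, -1] (x) [0, 1], so rank(T) ≤ 2.
These bounds meet, so rank(T) = 2.
Check entry T[1,1,1] = 3: (1)·(-2)·(-2) + (1)·(-1)·(1) = 3.

2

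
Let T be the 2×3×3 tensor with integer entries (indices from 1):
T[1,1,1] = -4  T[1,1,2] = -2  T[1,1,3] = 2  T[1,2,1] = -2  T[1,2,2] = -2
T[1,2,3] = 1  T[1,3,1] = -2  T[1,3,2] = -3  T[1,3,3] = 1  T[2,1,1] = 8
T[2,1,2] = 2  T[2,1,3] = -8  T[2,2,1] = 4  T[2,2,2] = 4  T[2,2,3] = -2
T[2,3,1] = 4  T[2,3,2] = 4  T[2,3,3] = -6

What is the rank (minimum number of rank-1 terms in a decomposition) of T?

Lower bound: the mode-2 unfolding of T (rows indexed by j, columns by (i,k) = (1,1), (1,2), (1,3), (2,1), (2,2), (2,3)) is [[-4, -2, 2, 8, 2, -8], [-2, -2, 1, 4, 4, -2], [-2, -3, 1, 4, 4, -6]].
There the 3×3 minor on rows j ∈ {1, 2, 3}, columns (i,k) ∈ {(1,1), (1,2), (2,2)} is det [[-4, -2, 2], [-2, -2, 4], [-2, -3, 4]] = -12 ≠ 0, so this unfolding has rank ≥ 3; CP rank is at least every unfolding rank, so rank(T) ≥ 3. (Flattening ranks never certify an upper bound on CP rank; for that we must actually write T with 3 rank-1 terms.)
Upper bound: T is a sum of 3 rank-1 terms, T = [0, 1] ∘ [1, 0, 1] ∘ [0, -2, -4] + [1, -2] ∘ [0, 1, 2] ∘ [0, -1, 0] + [1, -2] ∘ [2, 1, 1] ∘ [-2, -1, 1] (written with every a and b primitive with positive leading entry and the scale carried by c; CP decompositions are not unique, and this one is verified by expanding entrywise), so rank(T) ≤ 3.
These bounds meet, so rank(T) = 3.
Check entry T[1,2,1] = -2: (0)·(0)·(0) + (1)·(1)·(0) + (1)·(1)·(-2) = -2.

3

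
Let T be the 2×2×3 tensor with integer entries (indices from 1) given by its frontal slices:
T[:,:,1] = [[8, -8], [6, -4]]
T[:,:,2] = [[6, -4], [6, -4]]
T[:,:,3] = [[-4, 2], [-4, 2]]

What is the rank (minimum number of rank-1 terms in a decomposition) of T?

3

Lower bound: the mode-3 unfolding of T (rows indexed by k, columns by (i,j) = (1,1), (1,2), (2,1), (2,2)) is [[8, -8, 6, -4], [6, -4, 6, -4], [-4, 2, -4, 2]].
There the 3×3 minor on rows k ∈ {1, 2, 3}, columns (i,j) ∈ {(1,1), (1,2), (2,1)} is det [[8, -8, 6], [6, -4, 6], [-4, 2, -4]] = 8 ≠ 0, so this unfolding has rank ≥ 3; CP rank is at least every unfolding rank, so rank(T) ≥ 3. (This is only a lower bound: in general the CP rank may exceed every unfolding rank, so we still need to exhibit 3 rank-1 terms summing to T.)
Upper bound: T is a sum of 3 rank-1 terms, T = [1, 0] (x) [1, -2] (x) [2, 0, 0] + [1, 1] (x) [1, -1] (x) [4, 4, -2] + [1, 1] (x) [1, 0] (x) [2, 2, -2] (one valid choice — decompositions are not unique — normalised so each a, b is primitive with positive first nonzero entry; check it by expanding all entries), so rank(T) ≤ 3.
These bounds meet, so rank(T) = 3.
Check entry T[1,2,3] = 2: (1)·(-2)·(0) + (1)·(-1)·(-2) + (1)·(0)·(-2) = 2.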